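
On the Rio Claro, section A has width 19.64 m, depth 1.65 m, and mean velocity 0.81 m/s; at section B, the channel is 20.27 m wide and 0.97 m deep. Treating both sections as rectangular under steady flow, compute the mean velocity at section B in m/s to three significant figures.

Q = A₁V₁ = (19.64×1.65) × 0.81 = 26.25 m³/s
A₂ = 20.27 × 0.97 = 19.66 m²
V₂ = Q/A₂ = 26.25/19.66 = 1.335 m/s

1.34 m/s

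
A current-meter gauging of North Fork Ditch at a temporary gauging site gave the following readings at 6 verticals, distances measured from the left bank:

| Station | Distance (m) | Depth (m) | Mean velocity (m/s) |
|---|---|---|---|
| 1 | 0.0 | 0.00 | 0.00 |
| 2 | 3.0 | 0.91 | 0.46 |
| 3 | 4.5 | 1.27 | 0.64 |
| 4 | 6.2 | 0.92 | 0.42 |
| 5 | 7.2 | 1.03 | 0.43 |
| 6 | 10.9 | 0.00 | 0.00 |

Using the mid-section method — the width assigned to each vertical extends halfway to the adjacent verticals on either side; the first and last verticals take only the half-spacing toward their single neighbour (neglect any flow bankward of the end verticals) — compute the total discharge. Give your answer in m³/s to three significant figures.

3.80 m³/s

w_2 = (4.5 − 0.0)/2 = 2.25 m; q_2 = 0.46 × 0.91 × 2.25 = 0.9419 m³/s
w_3 = (6.2 − 3.0)/2 = 1.6 m; q_3 = 0.64 × 1.27 × 1.6 = 1.300 m³/s
w_4 = (7.2 − 4.5)/2 = 1.35 m; q_4 = 0.42 × 0.92 × 1.35 = 0.5216 m³/s
w_5 = (10.9 − 6.2)/2 = 2.35 m; q_5 = 0.43 × 1.03 × 2.35 = 1.041 m³/s
Stations 1, 6 contribute zero (depth or velocity is 0).
Q = Σ qᵢ = 3.805 m³/s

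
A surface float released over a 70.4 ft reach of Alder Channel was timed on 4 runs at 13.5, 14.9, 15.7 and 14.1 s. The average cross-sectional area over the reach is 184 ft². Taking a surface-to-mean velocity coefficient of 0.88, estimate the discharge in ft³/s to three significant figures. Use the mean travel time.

t̄ = (13.5 + 14.9 + 15.7 + 14.1) / 4 = 14.55 s
v_surface = L / t̄ = 70.4 / 14.55 = 4.838 ft/s
v_mean = 0.88 × 4.838 = 4.258 ft/s
Q = A × v_mean = 184 × 4.258 = 783.4 ft³/s

783 ft³/s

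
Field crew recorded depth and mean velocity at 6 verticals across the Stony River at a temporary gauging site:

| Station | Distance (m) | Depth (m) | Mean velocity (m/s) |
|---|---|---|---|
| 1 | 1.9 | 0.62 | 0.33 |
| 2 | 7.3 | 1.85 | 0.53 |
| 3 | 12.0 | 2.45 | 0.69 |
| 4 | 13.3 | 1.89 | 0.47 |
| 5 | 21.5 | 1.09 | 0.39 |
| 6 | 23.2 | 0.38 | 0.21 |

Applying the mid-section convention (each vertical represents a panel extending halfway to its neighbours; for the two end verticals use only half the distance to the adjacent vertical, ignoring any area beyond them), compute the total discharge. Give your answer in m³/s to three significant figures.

w_1 = (7.3 − 1.9)/2 = 2.7 m; q_1 = 0.33 × 0.62 × 2.7 = 0.5524 m³/s
w_2 = (12.0 − 1.9)/2 = 5.05 m; q_2 = 0.53 × 1.85 × 5.05 = 4.952 m³/s
w_3 = (13.3 − 7.3)/2 = 3 m; q_3 = 0.69 × 2.45 × 3 = 5.072 m³/s
w_4 = (21.5 − 12.0)/2 = 4.75 m; q_4 = 0.47 × 1.89 × 4.75 = 4.219 m³/s
w_5 = (23.2 − 13.3)/2 = 4.95 m; q_5 = 0.39 × 1.09 × 4.95 = 2.104 m³/s
w_6 = (23.2 − 21.5)/2 = 0.85 m; q_6 = 0.21 × 0.38 × 0.85 = 0.06783 m³/s
Q = Σ qᵢ = 16.97 m³/s

17.0 m³/s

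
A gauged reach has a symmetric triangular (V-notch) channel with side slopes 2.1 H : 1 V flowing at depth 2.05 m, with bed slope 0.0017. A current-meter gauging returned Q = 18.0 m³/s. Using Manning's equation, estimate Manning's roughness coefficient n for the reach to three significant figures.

0.0192

A = z·y² = 2.1×2.05² = 8.825 m²
P = 2y√(1+z²) = 2×2.05×√(1+2.1²) = 9.536 m
R = A/P = 8.825/9.536 = 0.9254 m
n = (1/Q)·A·R^(2/3)·S^(1/2) = (1/18.0) × 8.825 × 0.9496 × 0.04123 = 0.01920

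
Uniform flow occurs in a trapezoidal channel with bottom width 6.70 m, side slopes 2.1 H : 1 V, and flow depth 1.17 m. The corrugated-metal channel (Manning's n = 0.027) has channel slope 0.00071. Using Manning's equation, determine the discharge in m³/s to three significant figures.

A = (b + z·y)·y = (6.70 + 2.1×1.17)×1.17 = 10.71 m²
P = b + 2y√(1+z²) = 6.70 + 2×1.17×√(1+2.1²) = 12.14 m
R = A/P = 10.71/12.14 = 0.8823 m
Q = (1/n)·A·R^(2/3)·S^(1/2) = (1/0.027) × 10.71 × 0.8823^(2/3) × 0.00071^(1/2) = 9.726 m³/s

9.73 m³/s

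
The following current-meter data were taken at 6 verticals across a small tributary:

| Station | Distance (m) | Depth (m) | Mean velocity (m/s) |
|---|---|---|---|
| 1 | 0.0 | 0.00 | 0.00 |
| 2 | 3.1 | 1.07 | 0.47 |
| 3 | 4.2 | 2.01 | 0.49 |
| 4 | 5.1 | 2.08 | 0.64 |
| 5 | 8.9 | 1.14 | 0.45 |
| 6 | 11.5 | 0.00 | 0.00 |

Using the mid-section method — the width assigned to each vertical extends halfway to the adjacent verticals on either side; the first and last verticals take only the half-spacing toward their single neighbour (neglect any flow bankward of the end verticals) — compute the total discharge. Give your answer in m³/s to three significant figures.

6.81 m³/s

w_2 = (4.2 − 0.0)/2 = 2.1 m; q_2 = 0.47 × 1.07 × 2.1 = 1.056 m³/s
w_3 = (5.1 − 3.1)/2 = 1 m; q_3 = 0.49 × 2.01 × 1 = 0.9849 m³/s
w_4 = (8.9 − 4.2)/2 = 2.35 m; q_4 = 0.64 × 2.08 × 2.35 = 3.128 m³/s
w_5 = (11.5 − 5.1)/2 = 3.2 m; q_5 = 0.45 × 1.14 × 3.2 = 1.642 m³/s
Stations 1, 6 contribute zero (depth or velocity is 0).
Q = Σ qᵢ = 6.811 m³/s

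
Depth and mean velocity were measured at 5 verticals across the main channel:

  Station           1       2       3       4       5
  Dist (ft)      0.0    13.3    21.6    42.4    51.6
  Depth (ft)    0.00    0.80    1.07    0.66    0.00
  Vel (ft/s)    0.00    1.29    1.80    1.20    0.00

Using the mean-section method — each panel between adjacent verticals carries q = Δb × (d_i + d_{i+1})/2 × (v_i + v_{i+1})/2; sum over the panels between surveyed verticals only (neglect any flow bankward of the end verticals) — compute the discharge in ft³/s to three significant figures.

44.2 ft³/s

Panel 1-2: Δb = 13.3 ft, d̄ = (0.00+0.80)/2 = 0.4, v̄ = (0.00+1.29)/2 = 0.645 → q = 13.3×0.4×0.645 = 3.431 ft³/s
Panel 2-3: Δb = 8.3 ft, d̄ = (0.80+1.07)/2 = 0.935, v̄ = (1.29+1.80)/2 = 1.545 → q = 8.3×0.935×1.545 = 11.99 ft³/s
Panel 3-4: Δb = 20.8 ft, d̄ = (1.07+0.66)/2 = 0.865, v̄ = (1.80+1.20)/2 = 1.5 → q = 20.8×0.865×1.5 = 26.99 ft³/s
Panel 4-5: Δb = 9.2 ft, d̄ = (0.66+0.00)/2 = 0.33, v̄ = (1.20+0.00)/2 = 0.6 → q = 9.2×0.33×0.6 = 1.822 ft³/s
Q = Σ q = 44.23 ft³/s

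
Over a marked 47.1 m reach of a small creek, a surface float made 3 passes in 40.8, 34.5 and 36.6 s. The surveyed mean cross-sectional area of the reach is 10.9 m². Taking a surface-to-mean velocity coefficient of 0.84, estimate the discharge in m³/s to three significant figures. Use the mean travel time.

t̄ = (40.8 + 34.5 + 36.6) / 3 = 37.3 s
v_surface = L / t̄ = 47.1 / 37.3 = 1.263 m/s
v_mean = 0.84 × 1.263 = 1.061 m/s
Q = A × v_mean = 10.9 × 1.061 = 11.56 m³/s

11.6 m³/s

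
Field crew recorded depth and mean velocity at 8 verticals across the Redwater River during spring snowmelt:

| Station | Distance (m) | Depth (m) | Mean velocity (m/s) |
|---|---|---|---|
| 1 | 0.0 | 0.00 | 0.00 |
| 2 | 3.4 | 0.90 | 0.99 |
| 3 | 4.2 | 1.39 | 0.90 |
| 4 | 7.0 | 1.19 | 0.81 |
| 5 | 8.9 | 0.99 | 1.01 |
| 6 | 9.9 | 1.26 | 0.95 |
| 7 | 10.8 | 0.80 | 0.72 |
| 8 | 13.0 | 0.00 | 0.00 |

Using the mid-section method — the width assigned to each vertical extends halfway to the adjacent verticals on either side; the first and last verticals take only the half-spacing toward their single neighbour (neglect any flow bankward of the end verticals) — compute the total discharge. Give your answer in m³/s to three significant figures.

w_2 = (4.2 − 0.0)/2 = 2.1 m; q_2 = 0.99 × 0.90 × 2.1 = 1.871 m³/s
w_3 = (7.0 − 3.4)/2 = 1.8 m; q_3 = 0.90 × 1.39 × 1.8 = 2.252 m³/s
w_4 = (8.9 − 4.2)/2 = 2.35 m; q_4 = 0.81 × 1.19 × 2.35 = 2.265 m³/s
w_5 = (9.9 − 7.0)/2 = 1.45 m; q_5 = 1.01 × 0.99 × 1.45 = 1.450 m³/s
w_6 = (10.8 − 8.9)/2 = 0.95 m; q_6 = 0.95 × 1.26 × 0.95 = 1.137 m³/s
w_7 = (13.0 − 9.9)/2 = 1.55 m; q_7 = 0.72 × 0.80 × 1.55 = 0.8928 m³/s
Stations 1, 8 contribute zero (depth or velocity is 0).
Q = Σ qᵢ = 9.868 m³/s

9.87 m³/s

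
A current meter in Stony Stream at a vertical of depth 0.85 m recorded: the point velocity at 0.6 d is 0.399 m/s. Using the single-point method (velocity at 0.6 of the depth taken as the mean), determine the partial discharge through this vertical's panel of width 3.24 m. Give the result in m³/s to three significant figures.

v̄ = v₀.₆ = 0.399 m/s
q = v̄ × d × w = 0.3990 × 0.85 × 3.24 = 1.099 m³/s

1.10 m³/s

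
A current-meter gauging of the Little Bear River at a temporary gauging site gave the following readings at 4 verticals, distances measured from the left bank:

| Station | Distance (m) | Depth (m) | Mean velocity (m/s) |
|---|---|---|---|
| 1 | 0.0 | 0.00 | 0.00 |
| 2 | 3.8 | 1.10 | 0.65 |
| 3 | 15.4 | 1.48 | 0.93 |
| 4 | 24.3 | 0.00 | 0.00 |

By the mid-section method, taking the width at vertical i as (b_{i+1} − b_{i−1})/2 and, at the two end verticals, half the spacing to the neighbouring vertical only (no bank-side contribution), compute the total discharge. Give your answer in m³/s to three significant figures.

w_2 = (15.4 − 0.0)/2 = 7.7 m; q_2 = 0.65 × 1.10 × 7.7 = 5.506 m³/s
w_3 = (24.3 − 3.8)/2 = 10.25 m; q_3 = 0.93 × 1.48 × 10.25 = 14.11 m³/s
Stations 1, 4 contribute zero (depth or velocity is 0).
Q = Σ qᵢ = 19.61 m³/s

19.6 m³/s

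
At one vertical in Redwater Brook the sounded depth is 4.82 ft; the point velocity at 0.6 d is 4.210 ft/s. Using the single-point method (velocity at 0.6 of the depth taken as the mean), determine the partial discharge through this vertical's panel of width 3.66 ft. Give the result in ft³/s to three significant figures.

74.3 ft³/s

v̄ = v₀.₆ = 4.210 ft/s
q = v̄ × d × w = 4.210 × 4.82 × 3.66 = 74.27 ft³/s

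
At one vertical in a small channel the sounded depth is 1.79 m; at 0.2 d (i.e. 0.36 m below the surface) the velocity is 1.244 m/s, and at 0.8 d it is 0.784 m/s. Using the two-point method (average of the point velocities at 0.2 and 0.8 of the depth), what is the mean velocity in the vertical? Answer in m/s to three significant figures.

1.01 m/s

v̄ = (1.244 + 0.784) / 2 = 1.014 m/s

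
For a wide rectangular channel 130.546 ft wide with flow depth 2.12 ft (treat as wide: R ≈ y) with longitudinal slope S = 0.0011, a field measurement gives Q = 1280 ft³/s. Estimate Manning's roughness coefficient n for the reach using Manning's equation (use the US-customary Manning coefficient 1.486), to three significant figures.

0.0176

A = b·y = 130.546 × 2.12 = 276.8 ft²
Wide channel: R ≈ y = 2.12 ft
n = (1.486/Q)·A·R^(2/3)·S^(1/2) = (1.486/1280) × 276.8 × 1.650 × 0.03317 = 0.01759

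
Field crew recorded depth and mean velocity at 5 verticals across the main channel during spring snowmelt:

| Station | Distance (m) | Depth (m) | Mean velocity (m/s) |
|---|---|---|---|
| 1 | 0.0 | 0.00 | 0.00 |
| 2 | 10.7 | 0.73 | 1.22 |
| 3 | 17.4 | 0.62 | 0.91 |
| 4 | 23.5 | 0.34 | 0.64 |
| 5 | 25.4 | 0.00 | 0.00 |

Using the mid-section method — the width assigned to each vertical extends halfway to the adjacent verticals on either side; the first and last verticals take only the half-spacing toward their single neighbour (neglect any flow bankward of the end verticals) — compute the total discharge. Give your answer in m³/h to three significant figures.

w_2 = (17.4 − 0.0)/2 = 8.7 m; q_2 = 1.22 × 0.73 × 8.7 = 7.748 m³/s
w_3 = (23.5 − 10.7)/2 = 6.4 m; q_3 = 0.91 × 0.62 × 6.4 = 3.611 m³/s
w_4 = (25.4 − 17.4)/2 = 4 m; q_4 = 0.64 × 0.34 × 4 = 0.8704 m³/s
Stations 1, 5 contribute zero (depth or velocity is 0).
Q = Σ qᵢ = 12.23 m³/s
= 12.23 × 3600 = 44030 m³/h

44000 m³/h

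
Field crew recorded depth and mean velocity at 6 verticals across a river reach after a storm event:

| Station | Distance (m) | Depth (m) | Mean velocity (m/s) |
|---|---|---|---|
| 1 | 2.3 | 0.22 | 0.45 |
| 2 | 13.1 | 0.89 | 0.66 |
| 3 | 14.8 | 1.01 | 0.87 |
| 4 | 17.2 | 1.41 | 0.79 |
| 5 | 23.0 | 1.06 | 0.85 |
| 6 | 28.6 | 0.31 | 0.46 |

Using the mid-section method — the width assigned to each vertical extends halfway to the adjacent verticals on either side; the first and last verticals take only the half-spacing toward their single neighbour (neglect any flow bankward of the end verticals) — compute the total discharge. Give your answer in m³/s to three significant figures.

16.1 m³/s

w_1 = (13.1 − 2.3)/2 = 5.4 m; q_1 = 0.45 × 0.22 × 5.4 = 0.5346 m³/s
w_2 = (14.8 − 2.3)/2 = 6.25 m; q_2 = 0.66 × 0.89 × 6.25 = 3.671 m³/s
w_3 = (17.2 − 13.1)/2 = 2.05 m; q_3 = 0.87 × 1.01 × 2.05 = 1.801 m³/s
w_4 = (23.0 − 14.8)/2 = 4.1 m; q_4 = 0.79 × 1.41 × 4.1 = 4.567 m³/s
w_5 = (28.6 − 17.2)/2 = 5.7 m; q_5 = 0.85 × 1.06 × 5.7 = 5.136 m³/s
w_6 = (28.6 − 23.0)/2 = 2.8 m; q_6 = 0.46 × 0.31 × 2.8 = 0.3993 m³/s
Q = Σ qᵢ = 16.11 m³/s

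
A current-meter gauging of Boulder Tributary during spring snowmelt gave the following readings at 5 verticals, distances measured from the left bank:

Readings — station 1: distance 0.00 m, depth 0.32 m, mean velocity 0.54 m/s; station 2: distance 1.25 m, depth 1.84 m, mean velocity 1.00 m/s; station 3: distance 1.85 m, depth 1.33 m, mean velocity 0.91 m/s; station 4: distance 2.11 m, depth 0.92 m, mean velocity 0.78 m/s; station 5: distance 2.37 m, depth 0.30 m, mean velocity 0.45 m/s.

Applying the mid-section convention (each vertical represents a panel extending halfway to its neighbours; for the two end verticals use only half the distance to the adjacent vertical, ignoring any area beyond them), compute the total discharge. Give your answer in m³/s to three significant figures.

2.53 m³/s

w_1 = (1.25 − 0.00)/2 = 0.625 m; q_1 = 0.54 × 0.32 × 0.625 = 0.1080 m³/s
w_2 = (1.85 − 0.00)/2 = 0.925 m; q_2 = 1.00 × 1.84 × 0.925 = 1.702 m³/s
w_3 = (2.11 − 1.25)/2 = 0.43 m; q_3 = 0.91 × 1.33 × 0.43 = 0.5204 m³/s
w_4 = (2.37 − 1.85)/2 = 0.26 m; q_4 = 0.78 × 0.92 × 0.26 = 0.1866 m³/s
w_5 = (2.37 − 2.11)/2 = 0.13 m; q_5 = 0.45 × 0.30 × 0.13 = 0.01755 m³/s
Q = Σ qᵢ = 2.535 m³/s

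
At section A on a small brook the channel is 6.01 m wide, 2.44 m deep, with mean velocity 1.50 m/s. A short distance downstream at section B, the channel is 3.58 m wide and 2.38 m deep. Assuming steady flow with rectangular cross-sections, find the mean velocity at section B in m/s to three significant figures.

2.58 m/s

Q = A₁V₁ = (6.01×2.44) × 1.50 = 22.00 m³/s
A₂ = 3.58 × 2.38 = 8.520 m²
V₂ = Q/A₂ = 22.00/8.520 = 2.582 m/s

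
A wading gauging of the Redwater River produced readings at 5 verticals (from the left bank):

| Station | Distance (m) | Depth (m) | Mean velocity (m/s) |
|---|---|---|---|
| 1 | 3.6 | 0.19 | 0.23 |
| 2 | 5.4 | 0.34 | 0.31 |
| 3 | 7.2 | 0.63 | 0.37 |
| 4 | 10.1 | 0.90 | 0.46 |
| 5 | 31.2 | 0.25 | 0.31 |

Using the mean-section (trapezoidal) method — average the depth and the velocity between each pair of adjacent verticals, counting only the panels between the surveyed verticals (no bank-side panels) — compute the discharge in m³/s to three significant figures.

Panel 1-2: Δb = 1.8 m, d̄ = (0.19+0.34)/2 = 0.265, v̄ = (0.23+0.31)/2 = 0.27 → q = 1.8×0.265×0.27 = 0.1288 m³/s
Panel 2-3: Δb = 1.8 m, d̄ = (0.34+0.63)/2 = 0.485, v̄ = (0.31+0.37)/2 = 0.34 → q = 1.8×0.485×0.34 = 0.2968 m³/s
Panel 3-4: Δb = 2.9 m, d̄ = (0.63+0.90)/2 = 0.765, v̄ = (0.37+0.46)/2 = 0.415 → q = 2.9×0.765×0.415 = 0.9207 m³/s
Panel 4-5: Δb = 21.1 m, d̄ = (0.90+0.25)/2 = 0.575, v̄ = (0.46+0.31)/2 = 0.385 → q = 21.1×0.575×0.385 = 4.671 m³/s
Q = Σ q = 6.017 m³/s

6.02 m³/s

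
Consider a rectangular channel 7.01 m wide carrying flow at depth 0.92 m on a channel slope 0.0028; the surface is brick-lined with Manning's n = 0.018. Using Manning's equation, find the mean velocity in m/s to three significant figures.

2.38 m/s

A = b·y = 7.01 × 0.92 = 6.449 m²
P = b + 2y = 7.01 + 2×0.92 = 8.850 m
R = A/P = 6.449/8.850 = 0.7287 m
Q = (1/n)·A·R^(2/3)·S^(1/2) = (1/0.018) × 6.449 × 0.7287^(2/3) × 0.0028^(1/2) = 15.35 m³/s
V = Q/A = 15.35/6.449 = 2.381 m/s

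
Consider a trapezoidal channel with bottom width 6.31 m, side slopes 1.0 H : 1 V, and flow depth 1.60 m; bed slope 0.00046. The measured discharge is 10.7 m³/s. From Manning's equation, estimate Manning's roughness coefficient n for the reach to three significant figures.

0.0281

A = (b + z·y)·y = (6.31 + 1.0×1.60)×1.60 = 12.66 m²
P = b + 2y√(1+z²) = 6.31 + 2×1.60×√(1+1.0²) = 10.84 m
R = A/P = 12.66/10.84 = 1.168 m
n = (1/Q)·A·R^(2/3)·S^(1/2) = (1/10.7) × 12.66 × 1.109 × 0.02145 = 0.02814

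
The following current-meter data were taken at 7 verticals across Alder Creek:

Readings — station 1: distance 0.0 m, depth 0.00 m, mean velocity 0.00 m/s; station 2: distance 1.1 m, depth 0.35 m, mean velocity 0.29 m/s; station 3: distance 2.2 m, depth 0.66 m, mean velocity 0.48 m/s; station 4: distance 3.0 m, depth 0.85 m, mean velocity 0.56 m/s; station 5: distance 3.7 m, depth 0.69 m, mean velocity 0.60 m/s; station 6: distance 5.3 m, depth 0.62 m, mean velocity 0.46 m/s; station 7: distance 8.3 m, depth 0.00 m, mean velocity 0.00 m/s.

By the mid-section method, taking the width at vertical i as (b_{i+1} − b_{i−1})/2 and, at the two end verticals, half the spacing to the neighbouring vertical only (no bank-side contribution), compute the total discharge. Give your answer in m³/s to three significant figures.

w_2 = (2.2 − 0.0)/2 = 1.1 m; q_2 = 0.29 × 0.35 × 1.1 = 0.1117 m³/s
w_3 = (3.0 − 1.1)/2 = 0.95 m; q_3 = 0.48 × 0.66 × 0.95 = 0.3010 m³/s
w_4 = (3.7 − 2.2)/2 = 0.75 m; q_4 = 0.56 × 0.85 × 0.75 = 0.3570 m³/s
w_5 = (5.3 − 3.0)/2 = 1.15 m; q_5 = 0.60 × 0.69 × 1.15 = 0.4761 m³/s
w_6 = (8.3 − 3.7)/2 = 2.3 m; q_6 = 0.46 × 0.62 × 2.3 = 0.6560 m³/s
Stations 1, 7 contribute zero (depth or velocity is 0).
Q = Σ qᵢ = 1.902 m³/s

1.90 m³/s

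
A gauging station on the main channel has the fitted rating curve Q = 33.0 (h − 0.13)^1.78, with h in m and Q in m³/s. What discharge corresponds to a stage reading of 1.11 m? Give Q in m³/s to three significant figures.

Q = 33.0 × (1.11 − 0.13)^1.78 = 33.0 × 0.98^1.78 = 31.83 m³/s

31.8 m³/s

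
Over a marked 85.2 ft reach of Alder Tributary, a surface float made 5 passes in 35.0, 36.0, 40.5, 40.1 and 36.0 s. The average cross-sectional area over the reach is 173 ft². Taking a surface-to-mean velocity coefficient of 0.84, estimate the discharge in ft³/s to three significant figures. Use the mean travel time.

t̄ = (35.0 + 36.0 + 40.5 + 40.1 + 36.0) / 5 = 37.52 s
v_surface = L / t̄ = 85.2 / 37.52 = 2.271 ft/s
v_mean = 0.84 × 2.271 = 1.907 ft/s
Q = A × v_mean = 173 × 1.907 = 330.0 ft³/s

330 ft³/s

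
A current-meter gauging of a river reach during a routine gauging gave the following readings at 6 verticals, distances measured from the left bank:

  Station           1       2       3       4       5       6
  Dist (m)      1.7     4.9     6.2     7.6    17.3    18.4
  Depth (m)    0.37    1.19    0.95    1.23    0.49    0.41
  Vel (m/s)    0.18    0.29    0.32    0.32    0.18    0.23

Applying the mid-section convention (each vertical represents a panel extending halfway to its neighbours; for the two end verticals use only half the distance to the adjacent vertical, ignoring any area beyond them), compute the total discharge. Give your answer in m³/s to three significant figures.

w_1 = (4.9 − 1.7)/2 = 1.6 m; q_1 = 0.18 × 0.37 × 1.6 = 0.1066 m³/s
w_2 = (6.2 − 1.7)/2 = 2.25 m; q_2 = 0.29 × 1.19 × 2.25 = 0.7765 m³/s
w_3 = (7.6 − 4.9)/2 = 1.35 m; q_3 = 0.32 × 0.95 × 1.35 = 0.4104 m³/s
w_4 = (17.3 − 6.2)/2 = 5.55 m; q_4 = 0.32 × 1.23 × 5.55 = 2.184 m³/s
w_5 = (18.4 − 7.6)/2 = 5.4 m; q_5 = 0.18 × 0.49 × 5.4 = 0.4763 m³/s
w_6 = (18.4 − 17.3)/2 = 0.55 m; q_6 = 0.23 × 0.41 × 0.55 = 0.05187 m³/s
Q = Σ qᵢ = 4.006 m³/s

4.01 m³/s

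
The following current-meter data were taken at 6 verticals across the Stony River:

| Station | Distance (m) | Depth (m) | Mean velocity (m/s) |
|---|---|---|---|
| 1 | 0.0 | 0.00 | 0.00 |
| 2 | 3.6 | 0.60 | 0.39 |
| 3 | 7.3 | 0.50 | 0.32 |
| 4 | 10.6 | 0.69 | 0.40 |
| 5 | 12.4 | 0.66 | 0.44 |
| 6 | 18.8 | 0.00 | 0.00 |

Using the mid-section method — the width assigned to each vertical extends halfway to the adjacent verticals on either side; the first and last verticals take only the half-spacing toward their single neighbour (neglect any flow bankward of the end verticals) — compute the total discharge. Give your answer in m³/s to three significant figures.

w_2 = (7.3 − 0.0)/2 = 3.65 m; q_2 = 0.39 × 0.60 × 3.65 = 0.8541 m³/s
w_3 = (10.6 − 3.6)/2 = 3.5 m; q_3 = 0.32 × 0.50 × 3.5 = 0.5600 m³/s
w_4 = (12.4 − 7.3)/2 = 2.55 m; q_4 = 0.40 × 0.69 × 2.55 = 0.7038 m³/s
w_5 = (18.8 − 10.6)/2 = 4.1 m; q_5 = 0.44 × 0.66 × 4.1 = 1.191 m³/s
Stations 1, 6 contribute zero (depth or velocity is 0).
Q = Σ qᵢ = 3.309 m³/s

3.31 m³/s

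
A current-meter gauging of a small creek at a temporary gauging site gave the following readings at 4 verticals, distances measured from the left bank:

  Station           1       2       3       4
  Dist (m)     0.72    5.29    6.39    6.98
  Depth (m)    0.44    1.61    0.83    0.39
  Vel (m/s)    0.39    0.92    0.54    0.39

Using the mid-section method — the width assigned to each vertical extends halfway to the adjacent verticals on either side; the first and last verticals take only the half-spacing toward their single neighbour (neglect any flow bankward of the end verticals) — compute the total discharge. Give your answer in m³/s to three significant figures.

5.01 m³/s

w_1 = (5.29 − 0.72)/2 = 2.285 m; q_1 = 0.39 × 0.44 × 2.285 = 0.3921 m³/s
w_2 = (6.39 − 0.72)/2 = 2.835 m; q_2 = 0.92 × 1.61 × 2.835 = 4.199 m³/s
w_3 = (6.98 − 5.29)/2 = 0.845 m; q_3 = 0.54 × 0.83 × 0.845 = 0.3787 m³/s
w_4 = (6.98 − 6.39)/2 = 0.295 m; q_4 = 0.39 × 0.39 × 0.295 = 0.04487 m³/s
Q = Σ qᵢ = 5.015 m³/s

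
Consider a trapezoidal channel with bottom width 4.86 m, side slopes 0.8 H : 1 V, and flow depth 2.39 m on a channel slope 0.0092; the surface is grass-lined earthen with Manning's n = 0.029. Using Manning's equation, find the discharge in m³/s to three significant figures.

A = (b + z·y)·y = (4.86 + 0.8×2.39)×2.39 = 16.19 m²
P = b + 2y√(1+z²) = 4.86 + 2×2.39×√(1+0.8²) = 10.98 m
R = A/P = 16.19/10.98 = 1.474 m
Q = (1/n)·A·R^(2/3)·S^(1/2) = (1/0.029) × 16.19 × 1.474^(2/3) × 0.0092^(1/2) = 69.33 m³/s

69.3 m³/s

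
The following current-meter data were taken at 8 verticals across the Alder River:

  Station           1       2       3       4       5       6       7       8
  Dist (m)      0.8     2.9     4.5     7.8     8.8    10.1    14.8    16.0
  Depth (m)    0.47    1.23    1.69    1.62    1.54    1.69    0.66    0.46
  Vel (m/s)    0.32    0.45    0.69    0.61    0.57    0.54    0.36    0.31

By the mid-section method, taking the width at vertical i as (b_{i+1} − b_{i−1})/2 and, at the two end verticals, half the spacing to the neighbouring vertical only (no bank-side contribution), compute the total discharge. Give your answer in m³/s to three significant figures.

10.7 m³/s

w_1 = (2.9 − 0.8)/2 = 1.05 m; q_1 = 0.32 × 0.47 × 1.05 = 0.1579 m³/s
w_2 = (4.5 − 0.8)/2 = 1.85 m; q_2 = 0.45 × 1.23 × 1.85 = 1.024 m³/s
w_3 = (7.8 − 2.9)/2 = 2.45 m; q_3 = 0.69 × 1.69 × 2.45 = 2.857 m³/s
w_4 = (8.8 − 4.5)/2 = 2.15 m; q_4 = 0.61 × 1.62 × 2.15 = 2.125 m³/s
w_5 = (10.1 − 7.8)/2 = 1.15 m; q_5 = 0.57 × 1.54 × 1.15 = 1.009 m³/s
w_6 = (14.8 − 8.8)/2 = 3 m; q_6 = 0.54 × 1.69 × 3 = 2.738 m³/s
w_7 = (16.0 − 10.1)/2 = 2.95 m; q_7 = 0.36 × 0.66 × 2.95 = 0.7009 m³/s
w_8 = (16.0 − 14.8)/2 = 0.6 m; q_8 = 0.31 × 0.46 × 0.6 = 0.08556 m³/s
Q = Σ qᵢ = 10.70 m³/s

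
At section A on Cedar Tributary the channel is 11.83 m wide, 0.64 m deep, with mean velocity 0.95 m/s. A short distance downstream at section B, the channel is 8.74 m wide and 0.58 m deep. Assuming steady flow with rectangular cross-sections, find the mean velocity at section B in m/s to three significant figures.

1.42 m/s

Q = A₁V₁ = (11.83×0.64) × 0.95 = 7.193 m³/s
A₂ = 8.74 × 0.58 = 5.069 m²
V₂ = Q/A₂ = 7.193/5.069 = 1.419 m/s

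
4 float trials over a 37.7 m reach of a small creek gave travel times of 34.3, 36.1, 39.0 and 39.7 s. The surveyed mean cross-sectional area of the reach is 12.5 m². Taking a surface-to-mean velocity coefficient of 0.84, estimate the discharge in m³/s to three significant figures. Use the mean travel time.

t̄ = (34.3 + 36.1 + 39.0 + 39.7) / 4 = 37.275 s
v_surface = L / t̄ = 37.7 / 37.275 = 1.011 m/s
v_mean = 0.84 × 1.011 = 0.8496 m/s
Q = A × v_mean = 12.5 × 0.8496 = 10.62 m³/s

10.6 m³/s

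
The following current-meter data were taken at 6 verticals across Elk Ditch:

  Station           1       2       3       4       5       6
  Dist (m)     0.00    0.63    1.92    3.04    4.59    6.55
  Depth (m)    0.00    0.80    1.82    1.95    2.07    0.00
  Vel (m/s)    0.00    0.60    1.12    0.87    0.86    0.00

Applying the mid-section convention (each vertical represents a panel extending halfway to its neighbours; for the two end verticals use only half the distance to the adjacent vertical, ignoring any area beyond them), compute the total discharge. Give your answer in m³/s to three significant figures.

8.31 m³/s

w_2 = (1.92 − 0.00)/2 = 0.96 m; q_2 = 0.60 × 0.80 × 0.96 = 0.4608 m³/s
w_3 = (3.04 − 0.63)/2 = 1.205 m; q_3 = 1.12 × 1.82 × 1.205 = 2.456 m³/s
w_4 = (4.59 − 1.92)/2 = 1.335 m; q_4 = 0.87 × 1.95 × 1.335 = 2.265 m³/s
w_5 = (6.55 − 3.04)/2 = 1.755 m; q_5 = 0.86 × 2.07 × 1.755 = 3.124 m³/s
Stations 1, 6 contribute zero (depth or velocity is 0).
Q = Σ qᵢ = 8.306 m³/s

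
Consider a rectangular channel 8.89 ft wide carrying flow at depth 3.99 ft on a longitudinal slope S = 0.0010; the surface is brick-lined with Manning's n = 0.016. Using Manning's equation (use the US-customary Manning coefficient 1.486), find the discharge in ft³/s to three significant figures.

A = b·y = 8.89 × 3.99 = 35.47 ft²
P = b + 2y = 8.89 + 2×3.99 = 16.87 ft
R = A/P = 35.47/16.87 = 2.103 ft
Q = (1.486/n)·A·R^(2/3)·S^(1/2) = (1.486/0.016) × 35.47 × 2.103^(2/3) × 0.0010^(1/2) = 171.0 ft³/s

171 ft³/s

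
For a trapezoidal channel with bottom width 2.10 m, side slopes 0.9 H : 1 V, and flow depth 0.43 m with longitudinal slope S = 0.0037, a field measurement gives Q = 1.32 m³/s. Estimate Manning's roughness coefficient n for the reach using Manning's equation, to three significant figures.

A = (b + z·y)·y = (2.10 + 0.9×0.43)×0.43 = 1.069 m²
P = b + 2y√(1+z²) = 2.10 + 2×0.43×√(1+0.9²) = 3.257 m
R = A/P = 1.069/3.257 = 0.3283 m
n = (1/Q)·A·R^(2/3)·S^(1/2) = (1/1.32) × 1.069 × 0.4759 × 0.06083 = 0.02345

0.0235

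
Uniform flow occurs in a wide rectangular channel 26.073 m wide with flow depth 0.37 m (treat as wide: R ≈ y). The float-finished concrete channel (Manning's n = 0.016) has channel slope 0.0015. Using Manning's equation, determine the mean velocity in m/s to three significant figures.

1.25 m/s

A = b·y = 26.073 × 0.37 = 9.647 m²
Wide channel: R ≈ y = 0.37 m
Q = (1/n)·A·R^(2/3)·S^(1/2) = (1/0.016) × 9.647 × 0.3700^(2/3) × 0.0015^(1/2) = 12.04 m³/s
V = Q/A = 12.04/9.647 = 1.248 m/s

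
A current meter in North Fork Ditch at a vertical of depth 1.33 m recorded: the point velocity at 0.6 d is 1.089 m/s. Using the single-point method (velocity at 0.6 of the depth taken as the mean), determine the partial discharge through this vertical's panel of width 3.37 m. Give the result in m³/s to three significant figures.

4.88 m³/s

v̄ = v₀.₆ = 1.089 m/s
q = v̄ × d × w = 1.089 × 1.33 × 3.37 = 4.881 m³/s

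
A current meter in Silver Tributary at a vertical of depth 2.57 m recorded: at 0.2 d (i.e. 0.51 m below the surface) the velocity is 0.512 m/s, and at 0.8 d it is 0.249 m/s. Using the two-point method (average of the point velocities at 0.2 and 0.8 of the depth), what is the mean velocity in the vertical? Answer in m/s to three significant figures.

v̄ = (0.512 + 0.249) / 2 = 0.3805 m/s

0.381 m/s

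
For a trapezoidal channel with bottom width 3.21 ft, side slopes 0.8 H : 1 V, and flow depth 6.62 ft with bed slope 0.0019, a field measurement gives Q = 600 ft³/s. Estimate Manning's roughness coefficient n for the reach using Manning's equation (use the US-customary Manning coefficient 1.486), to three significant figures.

0.0121

A = (b + z·y)·y = (3.21 + 0.8×6.62)×6.62 = 56.31 ft²
P = b + 2y√(1+z²) = 3.21 + 2×6.62×√(1+0.8²) = 20.17 ft
R = A/P = 56.31/20.17 = 2.792 ft
n = (1.486/Q)·A·R^(2/3)·S^(1/2) = (1.486/600) × 56.31 × 1.983 × 0.04359 = 0.01205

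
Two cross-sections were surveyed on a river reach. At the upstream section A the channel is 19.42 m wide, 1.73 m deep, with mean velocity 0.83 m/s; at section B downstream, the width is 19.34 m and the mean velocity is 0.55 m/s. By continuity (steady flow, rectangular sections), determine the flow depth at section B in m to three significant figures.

Q = A₁V₁ = (19.42×1.73) × 0.83 = 27.89 m³/s
d₂ = Q/(b₂ V₂) = 27.89/(19.34×0.55) = 2.622 m

2.62 m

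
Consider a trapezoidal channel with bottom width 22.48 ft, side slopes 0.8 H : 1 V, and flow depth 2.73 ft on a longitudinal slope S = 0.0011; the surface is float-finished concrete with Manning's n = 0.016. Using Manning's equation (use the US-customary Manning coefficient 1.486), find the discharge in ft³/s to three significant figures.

A = (b + z·y)·y = (22.48 + 0.8×2.73)×2.73 = 67.33 ft²
P = b + 2y√(1+z²) = 22.48 + 2×2.73×√(1+0.8²) = 29.47 ft
R = A/P = 67.33/29.47 = 2.285 ft
Q = (1.486/n)·A·R^(2/3)·S^(1/2) = (1.486/0.016) × 67.33 × 2.285^(2/3) × 0.0011^(1/2) = 359.8 ft³/s

360 ft³/s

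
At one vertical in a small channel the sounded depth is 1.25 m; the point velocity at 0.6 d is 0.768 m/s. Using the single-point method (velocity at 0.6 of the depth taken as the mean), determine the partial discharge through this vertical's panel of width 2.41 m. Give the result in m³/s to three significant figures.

2.31 m³/s

v̄ = v₀.₆ = 0.768 m/s
q = v̄ × d × w = 0.7680 × 1.25 × 2.41 = 2.314 m³/s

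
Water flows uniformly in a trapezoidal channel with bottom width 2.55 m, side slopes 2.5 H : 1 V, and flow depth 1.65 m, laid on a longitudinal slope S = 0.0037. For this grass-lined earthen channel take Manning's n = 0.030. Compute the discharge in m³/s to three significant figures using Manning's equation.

21.8 m³/s

A = (b + z·y)·y = (2.55 + 2.5×1.65)×1.65 = 11.01 m²
P = b + 2y√(1+z²) = 2.55 + 2×1.65×√(1+2.5²) = 11.44 m
R = A/P = 11.01/11.44 = 0.9631 m
Q = (1/n)·A·R^(2/3)·S^(1/2) = (1/0.030) × 11.01 × 0.9631^(2/3) × 0.0037^(1/2) = 21.78 m³/s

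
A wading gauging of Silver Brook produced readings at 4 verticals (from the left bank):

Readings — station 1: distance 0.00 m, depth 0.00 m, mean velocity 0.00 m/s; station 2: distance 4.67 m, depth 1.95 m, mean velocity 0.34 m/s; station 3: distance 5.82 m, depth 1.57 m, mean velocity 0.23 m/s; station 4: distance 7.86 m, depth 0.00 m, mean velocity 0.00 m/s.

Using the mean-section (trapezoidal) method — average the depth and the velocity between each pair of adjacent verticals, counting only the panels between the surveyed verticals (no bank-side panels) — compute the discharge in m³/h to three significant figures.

Panel 1-2: Δb = 4.67 m, d̄ = (0.00+1.95)/2 = 0.975, v̄ = (0.00+0.34)/2 = 0.17 → q = 4.67×0.975×0.17 = 0.7741 m³/s
Panel 2-3: Δb = 1.15 m, d̄ = (1.95+1.57)/2 = 1.76, v̄ = (0.34+0.23)/2 = 0.285 → q = 1.15×1.76×0.285 = 0.5768 m³/s
Panel 3-4: Δb = 2.04 m, d̄ = (1.57+0.00)/2 = 0.785, v̄ = (0.23+0.00)/2 = 0.115 → q = 2.04×0.785×0.115 = 0.1842 m³/s
Q = Σ q = 1.535 m³/s
= 1.535 × 3600 = 5526 m³/h

5530 m³/h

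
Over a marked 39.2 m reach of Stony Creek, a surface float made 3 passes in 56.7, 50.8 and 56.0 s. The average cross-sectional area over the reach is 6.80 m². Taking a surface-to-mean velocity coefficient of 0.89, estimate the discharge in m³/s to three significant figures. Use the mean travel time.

t̄ = (56.7 + 50.8 + 56.0) / 3 = 54.5 s
v_surface = L / t̄ = 39.2 / 54.5 = 0.7193 m/s
v_mean = 0.89 × 0.7193 = 0.6401 m/s
Q = A × v_mean = 6.80 × 0.6401 = 4.353 m³/s

4.35 m³/s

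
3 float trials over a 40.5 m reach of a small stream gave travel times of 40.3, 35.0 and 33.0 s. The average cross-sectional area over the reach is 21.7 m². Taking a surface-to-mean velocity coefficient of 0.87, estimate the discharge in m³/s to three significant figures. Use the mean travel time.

t̄ = (40.3 + 35.0 + 33.0) / 3 = 36.1 s
v_surface = L / t̄ = 40.5 / 36.1 = 1.122 m/s
v_mean = 0.87 × 1.122 = 0.9760 m/s
Q = A × v_mean = 21.7 × 0.9760 = 21.18 m³/s

21.2 m³/s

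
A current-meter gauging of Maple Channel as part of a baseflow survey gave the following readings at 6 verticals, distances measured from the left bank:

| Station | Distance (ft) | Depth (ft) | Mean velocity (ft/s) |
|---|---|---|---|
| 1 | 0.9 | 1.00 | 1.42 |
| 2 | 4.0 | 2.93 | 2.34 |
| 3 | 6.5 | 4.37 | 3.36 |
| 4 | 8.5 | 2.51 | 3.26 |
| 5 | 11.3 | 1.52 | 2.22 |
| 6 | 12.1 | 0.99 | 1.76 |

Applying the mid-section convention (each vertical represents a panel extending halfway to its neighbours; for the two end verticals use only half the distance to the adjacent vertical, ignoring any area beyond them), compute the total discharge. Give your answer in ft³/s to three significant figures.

w_1 = (4.0 − 0.9)/2 = 1.55 ft; q_1 = 1.42 × 1.00 × 1.55 = 2.201 ft³/s
w_2 = (6.5 − 0.9)/2 = 2.8 ft; q_2 = 2.34 × 2.93 × 2.8 = 19.20 ft³/s
w_3 = (8.5 − 4.0)/2 = 2.25 ft; q_3 = 3.36 × 4.37 × 2.25 = 33.04 ft³/s
w_4 = (11.3 − 6.5)/2 = 2.4 ft; q_4 = 3.26 × 2.51 × 2.4 = 19.64 ft³/s
w_5 = (12.1 − 8.5)/2 = 1.8 ft; q_5 = 2.22 × 1.52 × 1.8 = 6.074 ft³/s
w_6 = (12.1 − 11.3)/2 = 0.4 ft; q_6 = 1.76 × 0.99 × 0.4 = 0.6970 ft³/s
Q = Σ qᵢ = 80.84 ft³/s

80.8 ft³/s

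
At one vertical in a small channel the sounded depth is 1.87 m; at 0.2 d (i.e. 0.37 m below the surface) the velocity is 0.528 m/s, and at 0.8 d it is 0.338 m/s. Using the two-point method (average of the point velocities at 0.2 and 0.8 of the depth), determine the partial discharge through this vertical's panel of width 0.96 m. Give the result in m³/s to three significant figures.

v̄ = (0.528 + 0.338) / 2 = 0.4330 m/s
q = v̄ × d × w = 0.4330 × 1.87 × 0.96 = 0.7773 m³/s

0.777 m³/s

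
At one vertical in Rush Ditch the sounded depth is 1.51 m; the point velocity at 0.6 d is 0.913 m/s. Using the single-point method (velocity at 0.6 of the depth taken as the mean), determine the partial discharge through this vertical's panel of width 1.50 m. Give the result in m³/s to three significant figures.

v̄ = v₀.₆ = 0.913 m/s
q = v̄ × d × w = 0.9130 × 1.51 × 1.50 = 2.068 m³/s

2.07 m³/s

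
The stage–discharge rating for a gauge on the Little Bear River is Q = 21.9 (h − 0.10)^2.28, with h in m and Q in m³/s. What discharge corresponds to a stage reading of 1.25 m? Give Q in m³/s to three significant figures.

Q = 21.9 × (1.25 − 0.10)^2.28 = 21.9 × 1.15^2.28 = 30.12 m³/s

30.1 m³/s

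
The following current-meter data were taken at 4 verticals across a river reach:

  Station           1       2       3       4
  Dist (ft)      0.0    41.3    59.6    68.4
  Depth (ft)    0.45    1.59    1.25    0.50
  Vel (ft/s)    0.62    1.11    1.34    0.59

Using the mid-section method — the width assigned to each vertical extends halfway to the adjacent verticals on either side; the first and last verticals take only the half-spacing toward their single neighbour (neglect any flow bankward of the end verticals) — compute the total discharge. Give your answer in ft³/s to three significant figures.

82.3 ft³/s

w_1 = (41.3 − 0.0)/2 = 20.65 ft; q_1 = 0.62 × 0.45 × 20.65 = 5.761 ft³/s
w_2 = (59.6 − 0.0)/2 = 29.8 ft; q_2 = 1.11 × 1.59 × 29.8 = 52.59 ft³/s
w_3 = (68.4 − 41.3)/2 = 13.55 ft; q_3 = 1.34 × 1.25 × 13.55 = 22.70 ft³/s
w_4 = (68.4 − 59.6)/2 = 4.4 ft; q_4 = 0.59 × 0.50 × 4.4 = 1.298 ft³/s
Q = Σ qᵢ = 82.35 ft³/s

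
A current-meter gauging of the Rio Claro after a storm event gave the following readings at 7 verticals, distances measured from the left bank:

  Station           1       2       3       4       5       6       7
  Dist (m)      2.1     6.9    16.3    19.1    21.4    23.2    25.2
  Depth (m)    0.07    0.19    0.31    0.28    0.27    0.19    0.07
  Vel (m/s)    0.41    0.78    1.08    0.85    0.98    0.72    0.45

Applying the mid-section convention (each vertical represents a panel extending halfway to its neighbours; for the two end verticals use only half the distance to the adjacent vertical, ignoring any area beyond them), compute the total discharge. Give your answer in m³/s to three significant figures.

4.60 m³/s

w_1 = (6.9 − 2.1)/2 = 2.4 m; q_1 = 0.41 × 0.07 × 2.4 = 0.06888 m³/s
w_2 = (16.3 − 2.1)/2 = 7.1 m; q_2 = 0.78 × 0.19 × 7.1 = 1.052 m³/s
w_3 = (19.1 − 6.9)/2 = 6.1 m; q_3 = 1.08 × 0.31 × 6.1 = 2.042 m³/s
w_4 = (21.4 − 16.3)/2 = 2.55 m; q_4 = 0.85 × 0.28 × 2.55 = 0.6069 m³/s
w_5 = (23.2 − 19.1)/2 = 2.05 m; q_5 = 0.98 × 0.27 × 2.05 = 0.5424 m³/s
w_6 = (25.2 − 21.4)/2 = 1.9 m; q_6 = 0.72 × 0.19 × 1.9 = 0.2599 m³/s
w_7 = (25.2 − 23.2)/2 = 1 m; q_7 = 0.45 × 0.07 × 1 = 0.03150 m³/s
Q = Σ qᵢ = 4.604 m³/s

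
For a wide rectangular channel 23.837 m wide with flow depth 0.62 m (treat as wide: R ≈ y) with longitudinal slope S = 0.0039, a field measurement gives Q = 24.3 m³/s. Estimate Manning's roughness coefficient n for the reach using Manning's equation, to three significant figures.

0.0276

A = b·y = 23.837 × 0.62 = 14.78 m²
Wide channel: R ≈ y = 0.62 m
n = (1/Q)·A·R^(2/3)·S^(1/2) = (1/24.3) × 14.78 × 0.7271 × 0.06245 = 0.02762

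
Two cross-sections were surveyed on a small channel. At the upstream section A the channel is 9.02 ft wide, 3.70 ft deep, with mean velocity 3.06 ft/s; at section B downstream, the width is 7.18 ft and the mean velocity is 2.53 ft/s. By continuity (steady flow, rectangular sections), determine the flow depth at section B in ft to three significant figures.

Q = A₁V₁ = (9.02×3.70) × 3.06 = 102.1 ft³/s
d₂ = Q/(b₂ V₂) = 102.1/(7.18×2.53) = 5.622 ft

5.62 ft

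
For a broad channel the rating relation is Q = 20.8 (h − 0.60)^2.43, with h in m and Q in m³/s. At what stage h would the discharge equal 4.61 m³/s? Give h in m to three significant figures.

1.14 m

h − h₀ = (Q/C)^(1/b) = (4.61/20.8)^(1/2.43) = 0.5379 m
h = 0.60 + 0.5379 = 1.138 m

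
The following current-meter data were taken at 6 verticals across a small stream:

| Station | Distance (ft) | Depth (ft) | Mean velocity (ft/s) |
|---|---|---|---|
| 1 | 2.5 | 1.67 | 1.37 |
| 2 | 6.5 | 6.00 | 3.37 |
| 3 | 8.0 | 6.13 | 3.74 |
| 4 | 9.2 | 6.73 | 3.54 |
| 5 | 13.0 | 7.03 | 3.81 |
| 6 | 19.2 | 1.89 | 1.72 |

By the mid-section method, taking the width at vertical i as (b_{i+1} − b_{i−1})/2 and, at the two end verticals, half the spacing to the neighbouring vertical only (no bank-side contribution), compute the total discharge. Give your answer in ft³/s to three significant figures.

w_1 = (6.5 − 2.5)/2 = 2 ft; q_1 = 1.37 × 1.67 × 2 = 4.576 ft³/s
w_2 = (8.0 − 2.5)/2 = 2.75 ft; q_2 = 3.37 × 6.00 × 2.75 = 55.61 ft³/s
w_3 = (9.2 − 6.5)/2 = 1.35 ft; q_3 = 3.74 × 6.13 × 1.35 = 30.95 ft³/s
w_4 = (13.0 − 8.0)/2 = 2.5 ft; q_4 = 3.54 × 6.73 × 2.5 = 59.56 ft³/s
w_5 = (19.2 − 9.2)/2 = 5 ft; q_5 = 3.81 × 7.03 × 5 = 133.9 ft³/s
w_6 = (19.2 − 13.0)/2 = 3.1 ft; q_6 = 1.72 × 1.89 × 3.1 = 10.08 ft³/s
Q = Σ qᵢ = 294.7 ft³/s

295 ft³/s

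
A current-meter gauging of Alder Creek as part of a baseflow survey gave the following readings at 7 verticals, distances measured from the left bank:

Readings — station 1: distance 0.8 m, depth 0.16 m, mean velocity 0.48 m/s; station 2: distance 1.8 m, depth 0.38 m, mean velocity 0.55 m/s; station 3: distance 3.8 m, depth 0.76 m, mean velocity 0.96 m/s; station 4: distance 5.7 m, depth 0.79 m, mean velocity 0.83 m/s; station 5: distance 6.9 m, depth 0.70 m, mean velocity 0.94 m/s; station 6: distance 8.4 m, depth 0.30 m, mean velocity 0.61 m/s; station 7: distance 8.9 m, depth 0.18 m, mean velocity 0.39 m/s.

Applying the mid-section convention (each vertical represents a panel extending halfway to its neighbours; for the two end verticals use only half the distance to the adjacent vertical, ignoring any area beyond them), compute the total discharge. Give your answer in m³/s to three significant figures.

3.88 m³/s

w_1 = (1.8 − 0.8)/2 = 0.5 m; q_1 = 0.48 × 0.16 × 0.5 = 0.03840 m³/s
w_2 = (3.8 − 0.8)/2 = 1.5 m; q_2 = 0.55 × 0.38 × 1.5 = 0.3135 m³/s
w_3 = (5.7 − 1.8)/2 = 1.95 m; q_3 = 0.96 × 0.76 × 1.95 = 1.423 m³/s
w_4 = (6.9 − 3.8)/2 = 1.55 m; q_4 = 0.83 × 0.79 × 1.55 = 1.016 m³/s
w_5 = (8.4 − 5.7)/2 = 1.35 m; q_5 = 0.94 × 0.70 × 1.35 = 0.8883 m³/s
w_6 = (8.9 − 6.9)/2 = 1 m; q_6 = 0.61 × 0.30 × 1 = 0.1830 m³/s
w_7 = (8.9 − 8.4)/2 = 0.25 m; q_7 = 0.39 × 0.18 × 0.25 = 0.01755 m³/s
Q = Σ qᵢ = 3.880 m³/s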